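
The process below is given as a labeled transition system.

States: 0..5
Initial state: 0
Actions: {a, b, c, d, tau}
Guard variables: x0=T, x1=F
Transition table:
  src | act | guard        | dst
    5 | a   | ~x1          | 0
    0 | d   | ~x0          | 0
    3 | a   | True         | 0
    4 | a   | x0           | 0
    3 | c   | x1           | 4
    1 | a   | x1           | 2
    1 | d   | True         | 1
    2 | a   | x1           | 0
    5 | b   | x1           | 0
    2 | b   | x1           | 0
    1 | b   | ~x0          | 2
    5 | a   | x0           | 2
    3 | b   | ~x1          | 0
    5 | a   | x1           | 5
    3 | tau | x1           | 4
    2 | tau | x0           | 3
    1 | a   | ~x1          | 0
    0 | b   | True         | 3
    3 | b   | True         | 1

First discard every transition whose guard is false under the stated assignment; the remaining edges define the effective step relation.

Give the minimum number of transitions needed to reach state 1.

Answer: 2

Analysis:
BFS to 1:
  Layer 0: {0}
  Layer 1: {3}
  Layer 2: {1}
depth(1)=2, e.g. b·b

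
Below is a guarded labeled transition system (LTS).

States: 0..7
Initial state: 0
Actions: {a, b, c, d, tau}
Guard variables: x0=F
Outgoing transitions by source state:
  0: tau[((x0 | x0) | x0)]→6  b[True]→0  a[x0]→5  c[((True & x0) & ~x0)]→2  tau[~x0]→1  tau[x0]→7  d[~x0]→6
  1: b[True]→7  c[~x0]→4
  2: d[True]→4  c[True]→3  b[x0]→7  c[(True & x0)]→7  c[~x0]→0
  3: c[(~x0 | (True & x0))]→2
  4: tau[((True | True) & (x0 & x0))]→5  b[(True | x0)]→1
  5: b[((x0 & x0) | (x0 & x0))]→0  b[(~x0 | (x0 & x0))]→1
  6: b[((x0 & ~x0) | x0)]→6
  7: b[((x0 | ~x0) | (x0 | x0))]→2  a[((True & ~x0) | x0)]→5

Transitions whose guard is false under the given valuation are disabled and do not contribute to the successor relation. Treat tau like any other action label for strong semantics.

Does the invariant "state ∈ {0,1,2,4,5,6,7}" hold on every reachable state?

Answer: INVARIANT VIOLATED at state 3

Trace:
Inv-set: {0,1,2,4,5,6,7}
Reachable = {0,1,2,3,4,5,6,7}
  0: ok
  1: ok
  2: ok
  3: VIOLATES
  4: ok
  5: ok
  6: ok
  7: ok
reach 3 via tau·b·b·c — violates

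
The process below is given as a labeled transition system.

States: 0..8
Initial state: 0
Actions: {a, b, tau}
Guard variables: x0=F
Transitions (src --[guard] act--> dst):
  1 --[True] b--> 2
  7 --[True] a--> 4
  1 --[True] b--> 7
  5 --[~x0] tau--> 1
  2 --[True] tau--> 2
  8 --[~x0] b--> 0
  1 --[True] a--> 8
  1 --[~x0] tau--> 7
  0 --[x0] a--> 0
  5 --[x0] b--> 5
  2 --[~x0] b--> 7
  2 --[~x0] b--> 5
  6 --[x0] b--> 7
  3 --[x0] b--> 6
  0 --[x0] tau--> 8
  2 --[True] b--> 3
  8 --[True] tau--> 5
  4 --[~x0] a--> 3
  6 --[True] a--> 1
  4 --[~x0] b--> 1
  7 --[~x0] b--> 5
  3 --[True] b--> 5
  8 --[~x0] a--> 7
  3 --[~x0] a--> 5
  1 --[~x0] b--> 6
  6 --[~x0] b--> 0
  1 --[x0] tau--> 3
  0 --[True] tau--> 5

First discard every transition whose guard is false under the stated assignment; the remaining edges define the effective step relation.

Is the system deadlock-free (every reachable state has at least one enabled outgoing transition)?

Reachable = {0,1,2,3,4,5,6,7,8}
  0: tau→5  [1 out]
  1: a→8  b→2  b→6  b→7  tau→7  [5 out]
  2: b→3  b→5  b→7  tau→2  [4 out]
  3: a→5  b→5  [2 out]
  4: a→3  b→1  [2 out]
  5: tau→1  [1 out]
  6: a→1  b→0  [2 out]
  7: a→4  b→5  [2 out]
  8: a→7  b→0  tau→5  [3 out]

Answer: DEADLOCK-FREE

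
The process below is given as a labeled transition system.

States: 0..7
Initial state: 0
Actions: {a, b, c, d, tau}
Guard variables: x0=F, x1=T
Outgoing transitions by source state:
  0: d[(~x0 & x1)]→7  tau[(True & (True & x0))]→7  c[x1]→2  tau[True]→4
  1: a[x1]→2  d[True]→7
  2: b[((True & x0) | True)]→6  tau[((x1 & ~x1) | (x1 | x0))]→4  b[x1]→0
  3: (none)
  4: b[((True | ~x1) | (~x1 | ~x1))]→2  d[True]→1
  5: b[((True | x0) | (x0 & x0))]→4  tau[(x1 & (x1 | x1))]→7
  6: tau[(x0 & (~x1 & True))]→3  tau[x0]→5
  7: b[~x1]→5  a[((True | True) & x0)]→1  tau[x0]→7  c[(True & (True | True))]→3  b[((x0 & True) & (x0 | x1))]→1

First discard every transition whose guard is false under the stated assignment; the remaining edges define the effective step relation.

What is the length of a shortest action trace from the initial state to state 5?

BFS to 5:
  L0 = {0}
  L1 = {2,4,7}
  L2 = {1,3,6}
5 never appears.

Answer: UNREACHABLE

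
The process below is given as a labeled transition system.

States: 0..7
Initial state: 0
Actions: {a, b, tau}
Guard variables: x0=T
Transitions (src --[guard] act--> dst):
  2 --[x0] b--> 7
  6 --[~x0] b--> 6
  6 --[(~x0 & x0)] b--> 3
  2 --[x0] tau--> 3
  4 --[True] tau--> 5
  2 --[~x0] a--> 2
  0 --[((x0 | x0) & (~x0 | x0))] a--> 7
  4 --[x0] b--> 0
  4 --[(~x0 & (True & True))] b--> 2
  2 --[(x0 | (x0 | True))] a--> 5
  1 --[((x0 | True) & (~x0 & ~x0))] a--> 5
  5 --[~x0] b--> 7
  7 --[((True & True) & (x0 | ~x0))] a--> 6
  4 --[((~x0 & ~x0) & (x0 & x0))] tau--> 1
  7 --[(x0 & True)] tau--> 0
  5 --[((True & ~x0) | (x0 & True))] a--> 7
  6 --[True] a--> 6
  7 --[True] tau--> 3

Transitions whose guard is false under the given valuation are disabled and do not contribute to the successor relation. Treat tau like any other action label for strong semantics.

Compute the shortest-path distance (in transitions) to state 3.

Layered search for 3:
  L0 = {0}
  L1 = {7}
  L2 = {3,6}
depth(3)=2, e.g. a·tau

Answer: 2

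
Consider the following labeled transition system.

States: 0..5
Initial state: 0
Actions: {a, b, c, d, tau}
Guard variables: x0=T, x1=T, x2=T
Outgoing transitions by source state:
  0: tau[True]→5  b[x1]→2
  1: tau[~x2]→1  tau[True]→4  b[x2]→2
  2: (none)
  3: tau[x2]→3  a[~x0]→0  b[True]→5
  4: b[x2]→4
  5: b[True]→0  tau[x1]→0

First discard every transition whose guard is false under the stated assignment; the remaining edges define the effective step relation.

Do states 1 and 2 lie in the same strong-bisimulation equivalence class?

Bisimulation quotient by refinement:
  P[0] = {{0,1,2,3,4,5}}
  P[1] = {{0,1,3,5},{2},{4}}
  P[2] = {{0},{1},{2},{3,5},{4}}
  P[3] = {{0},{1},{2},{3},{4},{5}}
Fixed point at round 4; 6 class(es).
class of 1: {1}; class of 2: {2}

Answer: NOT BISIMILAR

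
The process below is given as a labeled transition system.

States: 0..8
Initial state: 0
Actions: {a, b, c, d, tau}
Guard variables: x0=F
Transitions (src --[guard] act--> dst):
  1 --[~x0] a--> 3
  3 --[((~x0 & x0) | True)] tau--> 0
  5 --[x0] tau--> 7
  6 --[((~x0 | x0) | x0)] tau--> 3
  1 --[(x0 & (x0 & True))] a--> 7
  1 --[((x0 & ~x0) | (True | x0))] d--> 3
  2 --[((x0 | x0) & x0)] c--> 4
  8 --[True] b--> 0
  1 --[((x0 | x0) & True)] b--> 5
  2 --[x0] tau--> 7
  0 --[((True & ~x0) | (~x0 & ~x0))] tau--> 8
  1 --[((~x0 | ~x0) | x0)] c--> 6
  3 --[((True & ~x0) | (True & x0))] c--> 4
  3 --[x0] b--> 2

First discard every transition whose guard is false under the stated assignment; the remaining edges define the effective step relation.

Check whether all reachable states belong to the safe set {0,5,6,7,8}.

Answer: INVARIANT HOLDS

Analysis:
Inv-set: {0,5,6,7,8}
Reachable = {0,8}
  0: safe
  8: safe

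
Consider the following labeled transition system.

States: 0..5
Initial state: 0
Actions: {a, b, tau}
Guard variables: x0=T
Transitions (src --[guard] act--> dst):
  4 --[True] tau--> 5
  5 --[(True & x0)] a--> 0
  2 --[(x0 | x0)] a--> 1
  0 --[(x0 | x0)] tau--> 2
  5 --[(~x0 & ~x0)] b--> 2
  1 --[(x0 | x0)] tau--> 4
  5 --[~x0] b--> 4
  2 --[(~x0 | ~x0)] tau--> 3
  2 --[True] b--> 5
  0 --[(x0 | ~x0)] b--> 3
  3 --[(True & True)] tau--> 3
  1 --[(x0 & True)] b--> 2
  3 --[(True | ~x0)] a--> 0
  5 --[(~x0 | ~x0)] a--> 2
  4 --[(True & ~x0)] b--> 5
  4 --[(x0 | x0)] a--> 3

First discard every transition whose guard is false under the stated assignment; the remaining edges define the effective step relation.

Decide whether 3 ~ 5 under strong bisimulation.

Compute ~ classes (split until stable):
  π0 = {{0,1,2,3,4,5}}
  π1 = {{0,1},{2},{3,4},{5}}
  π2 = {{0},{1},{2},{3},{4},{5}}
6 equivalence class(es) (converged in 3)
[3]={3}  [5]={5}

Answer: NOT BISIMILAR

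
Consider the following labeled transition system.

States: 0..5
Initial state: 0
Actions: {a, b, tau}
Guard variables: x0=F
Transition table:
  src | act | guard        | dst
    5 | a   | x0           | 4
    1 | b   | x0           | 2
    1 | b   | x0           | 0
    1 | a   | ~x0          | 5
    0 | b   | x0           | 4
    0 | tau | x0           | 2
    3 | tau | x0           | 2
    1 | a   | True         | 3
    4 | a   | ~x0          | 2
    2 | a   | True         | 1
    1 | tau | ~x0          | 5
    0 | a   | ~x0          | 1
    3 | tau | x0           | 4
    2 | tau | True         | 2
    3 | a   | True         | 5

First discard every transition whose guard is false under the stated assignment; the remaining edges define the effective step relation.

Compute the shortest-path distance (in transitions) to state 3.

Breadth-first toward 3:
  L0 = {0}
  L1 = {1}
  L2 = {3,5}
depth(3)=2, e.g. a·a

Answer: 2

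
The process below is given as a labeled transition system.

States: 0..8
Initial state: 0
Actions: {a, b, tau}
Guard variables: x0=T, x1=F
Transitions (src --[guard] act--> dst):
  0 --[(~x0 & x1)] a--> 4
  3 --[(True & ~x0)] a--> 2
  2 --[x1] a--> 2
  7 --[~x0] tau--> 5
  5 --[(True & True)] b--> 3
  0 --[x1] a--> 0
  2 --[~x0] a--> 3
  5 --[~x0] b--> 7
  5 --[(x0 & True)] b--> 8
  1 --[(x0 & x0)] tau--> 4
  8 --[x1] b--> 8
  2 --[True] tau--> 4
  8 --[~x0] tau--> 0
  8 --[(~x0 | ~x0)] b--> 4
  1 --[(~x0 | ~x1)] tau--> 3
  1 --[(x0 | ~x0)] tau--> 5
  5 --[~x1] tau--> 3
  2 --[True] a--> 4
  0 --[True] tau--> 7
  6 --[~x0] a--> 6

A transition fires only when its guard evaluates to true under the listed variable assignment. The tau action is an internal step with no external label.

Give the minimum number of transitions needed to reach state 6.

Answer: UNREACHABLE

Analysis:
BFS to 6:
  Layer 0: {0}
  Layer 1: {7}
6 never appears.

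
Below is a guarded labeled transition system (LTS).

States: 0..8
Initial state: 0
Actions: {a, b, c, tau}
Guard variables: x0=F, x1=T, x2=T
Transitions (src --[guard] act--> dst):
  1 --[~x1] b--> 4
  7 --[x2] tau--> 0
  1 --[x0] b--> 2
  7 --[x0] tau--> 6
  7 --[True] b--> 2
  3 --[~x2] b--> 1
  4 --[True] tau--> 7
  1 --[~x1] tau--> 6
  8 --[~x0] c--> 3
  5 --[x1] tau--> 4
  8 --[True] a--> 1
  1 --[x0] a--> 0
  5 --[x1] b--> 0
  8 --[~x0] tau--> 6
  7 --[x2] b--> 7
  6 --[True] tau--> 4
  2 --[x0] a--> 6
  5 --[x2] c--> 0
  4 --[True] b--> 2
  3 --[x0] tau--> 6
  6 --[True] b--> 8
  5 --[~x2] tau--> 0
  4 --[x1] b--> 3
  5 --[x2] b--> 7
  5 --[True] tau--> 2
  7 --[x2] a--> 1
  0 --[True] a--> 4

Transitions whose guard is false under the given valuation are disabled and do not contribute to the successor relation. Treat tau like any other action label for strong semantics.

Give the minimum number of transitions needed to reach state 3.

Answer: 2

Analysis:
Layered search for 3:
  Layer 0: {0}
  Layer 1: {4}
  Layer 2: {2,3,7}
first hit 3 at d=2 via a·b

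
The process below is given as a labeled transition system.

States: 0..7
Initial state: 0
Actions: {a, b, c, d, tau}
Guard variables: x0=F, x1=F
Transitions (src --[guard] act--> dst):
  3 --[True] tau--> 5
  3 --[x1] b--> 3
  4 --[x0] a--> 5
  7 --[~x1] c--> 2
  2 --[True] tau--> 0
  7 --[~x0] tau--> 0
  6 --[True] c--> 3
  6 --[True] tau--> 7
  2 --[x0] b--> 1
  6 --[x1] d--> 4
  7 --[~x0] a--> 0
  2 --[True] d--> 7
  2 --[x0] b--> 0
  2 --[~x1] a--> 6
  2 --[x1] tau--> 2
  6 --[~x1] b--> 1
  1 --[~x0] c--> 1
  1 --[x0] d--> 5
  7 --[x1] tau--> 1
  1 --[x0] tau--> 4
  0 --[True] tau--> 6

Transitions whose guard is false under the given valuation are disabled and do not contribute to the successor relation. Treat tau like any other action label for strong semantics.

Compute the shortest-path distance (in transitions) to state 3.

Answer: 2

Trace:
Breadth-first toward 3:
  Layer 0: {0}
  Layer 1: {6}
  Layer 2: {1,3,7}
depth(3)=2, e.g. tau·c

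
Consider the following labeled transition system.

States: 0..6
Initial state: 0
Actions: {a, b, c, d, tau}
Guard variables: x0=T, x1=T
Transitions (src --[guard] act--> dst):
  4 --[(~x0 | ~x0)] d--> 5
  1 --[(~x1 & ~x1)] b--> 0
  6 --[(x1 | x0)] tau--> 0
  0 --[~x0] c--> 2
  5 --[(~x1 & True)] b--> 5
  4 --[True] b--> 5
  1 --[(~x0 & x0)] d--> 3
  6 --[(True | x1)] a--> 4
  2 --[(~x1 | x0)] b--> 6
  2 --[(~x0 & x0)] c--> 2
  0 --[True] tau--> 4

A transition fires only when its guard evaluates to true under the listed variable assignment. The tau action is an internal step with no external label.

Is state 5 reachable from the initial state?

Answer: REACHABLE

Trace:
5 transition(s) survive guard evaluation.
L0 = {0}
L1 = {4}  cumulative {0,4}
L2 = {5}  cumulative {0,4,5}
Reach set: {0,4,5}
witness 5: tau·b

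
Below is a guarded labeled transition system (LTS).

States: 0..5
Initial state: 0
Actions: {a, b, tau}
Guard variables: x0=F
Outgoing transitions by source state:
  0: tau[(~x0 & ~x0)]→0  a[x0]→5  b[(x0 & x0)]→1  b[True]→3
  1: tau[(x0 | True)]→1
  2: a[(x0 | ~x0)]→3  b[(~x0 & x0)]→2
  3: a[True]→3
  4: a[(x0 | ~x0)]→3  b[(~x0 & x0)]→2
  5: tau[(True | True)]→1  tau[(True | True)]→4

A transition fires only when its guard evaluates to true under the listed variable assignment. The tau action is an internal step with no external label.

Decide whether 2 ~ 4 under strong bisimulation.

Answer: BISIMILAR

Analysis:
Refine partition for ~:
  P[0] = {{0,1,2,3,4,5}}
  P[1] = {{0},{1,5},{2,3,4}}
  P[2] = {{0},{1},{2,3,4},{5}}
4 equivalence class(es) (converged in 3)
[2]={2,3,4}  [4]={2,3,4}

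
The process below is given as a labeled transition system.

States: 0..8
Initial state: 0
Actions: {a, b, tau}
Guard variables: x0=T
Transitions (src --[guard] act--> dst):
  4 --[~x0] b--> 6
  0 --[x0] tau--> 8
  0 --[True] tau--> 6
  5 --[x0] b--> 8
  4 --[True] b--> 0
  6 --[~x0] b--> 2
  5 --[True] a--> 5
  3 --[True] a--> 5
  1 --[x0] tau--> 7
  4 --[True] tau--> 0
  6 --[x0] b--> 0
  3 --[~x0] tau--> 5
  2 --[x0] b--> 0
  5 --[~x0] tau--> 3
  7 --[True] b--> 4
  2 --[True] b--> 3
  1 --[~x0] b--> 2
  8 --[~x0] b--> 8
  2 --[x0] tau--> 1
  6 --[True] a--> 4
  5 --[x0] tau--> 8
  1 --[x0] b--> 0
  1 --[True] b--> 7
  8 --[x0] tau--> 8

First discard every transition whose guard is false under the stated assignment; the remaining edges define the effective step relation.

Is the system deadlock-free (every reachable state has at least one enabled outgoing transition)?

Answer: DEADLOCK-FREE

Working:
R = {0,4,6,8}
  0: tau→6  tau→8  [deg 2]
  4: b→0  tau→0  [deg 2]
  6: a→4  b→0  [deg 2]
  8: tau→8  [deg 1]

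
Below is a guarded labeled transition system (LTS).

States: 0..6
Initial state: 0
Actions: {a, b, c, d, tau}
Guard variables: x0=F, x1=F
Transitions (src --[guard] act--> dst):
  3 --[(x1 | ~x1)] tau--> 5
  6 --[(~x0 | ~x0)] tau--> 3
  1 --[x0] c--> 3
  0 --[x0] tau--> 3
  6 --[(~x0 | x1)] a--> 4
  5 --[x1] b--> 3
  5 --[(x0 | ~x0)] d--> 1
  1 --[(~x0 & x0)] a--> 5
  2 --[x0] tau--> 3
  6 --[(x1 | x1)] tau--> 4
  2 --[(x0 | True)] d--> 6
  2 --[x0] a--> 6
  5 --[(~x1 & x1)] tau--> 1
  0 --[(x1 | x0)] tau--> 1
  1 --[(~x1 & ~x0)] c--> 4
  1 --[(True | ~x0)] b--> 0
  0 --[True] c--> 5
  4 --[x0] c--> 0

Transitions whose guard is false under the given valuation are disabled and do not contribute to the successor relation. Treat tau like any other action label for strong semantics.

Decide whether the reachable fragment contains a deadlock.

Answer: DEADLOCK at state 4

Trace:
R = {0,1,4,5}
  0: c→5  [deg 1]
  1: b→0  c→4  [deg 2]
  4: ∅  [no exit]
  5: d→1  [deg 1]
Path to 4: c·d·c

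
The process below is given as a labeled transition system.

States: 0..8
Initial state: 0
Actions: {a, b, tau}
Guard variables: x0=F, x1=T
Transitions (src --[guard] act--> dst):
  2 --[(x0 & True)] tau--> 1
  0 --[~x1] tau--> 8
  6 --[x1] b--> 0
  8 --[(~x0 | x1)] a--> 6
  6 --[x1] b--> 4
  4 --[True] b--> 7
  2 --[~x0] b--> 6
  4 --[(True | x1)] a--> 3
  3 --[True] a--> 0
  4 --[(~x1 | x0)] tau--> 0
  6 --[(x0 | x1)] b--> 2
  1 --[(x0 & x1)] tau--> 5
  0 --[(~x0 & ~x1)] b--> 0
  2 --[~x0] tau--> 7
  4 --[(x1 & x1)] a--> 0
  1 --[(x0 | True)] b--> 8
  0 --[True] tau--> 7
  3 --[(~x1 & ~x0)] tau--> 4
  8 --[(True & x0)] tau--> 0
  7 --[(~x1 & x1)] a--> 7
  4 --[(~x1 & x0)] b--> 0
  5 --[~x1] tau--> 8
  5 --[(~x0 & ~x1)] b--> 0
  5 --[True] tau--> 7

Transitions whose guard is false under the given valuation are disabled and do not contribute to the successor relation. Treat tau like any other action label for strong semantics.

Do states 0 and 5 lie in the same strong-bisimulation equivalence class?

Bisimulation quotient by refinement:
  round 0: {{0,1,2,3,4,5,6,7,8}}
  round 1: {{0,5},{1,6},{2},{3,8},{4},{7}}
  round 2: {{0,5},{1},{2},{3},{4},{6},{7},{8}}
8 equivalence class(es) (converged in 3)
class of 0: {0,5}; class of 5: {0,5}

Answer: BISIMILAR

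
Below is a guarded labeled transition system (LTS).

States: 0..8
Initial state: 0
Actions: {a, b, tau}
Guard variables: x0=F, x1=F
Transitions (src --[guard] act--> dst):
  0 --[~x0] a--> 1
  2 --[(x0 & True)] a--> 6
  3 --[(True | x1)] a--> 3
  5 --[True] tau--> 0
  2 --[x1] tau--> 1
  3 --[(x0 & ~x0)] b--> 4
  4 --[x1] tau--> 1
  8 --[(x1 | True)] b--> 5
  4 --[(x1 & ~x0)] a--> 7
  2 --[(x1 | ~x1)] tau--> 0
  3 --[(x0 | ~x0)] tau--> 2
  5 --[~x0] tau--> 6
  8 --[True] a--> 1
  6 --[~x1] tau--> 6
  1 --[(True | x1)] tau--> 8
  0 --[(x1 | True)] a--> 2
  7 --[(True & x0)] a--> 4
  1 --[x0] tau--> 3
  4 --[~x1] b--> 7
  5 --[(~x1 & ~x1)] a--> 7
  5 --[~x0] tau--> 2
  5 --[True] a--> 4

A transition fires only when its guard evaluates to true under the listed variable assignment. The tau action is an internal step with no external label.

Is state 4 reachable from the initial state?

Answer: REACHABLE

Trace:
After dropping false guards: 15 live edges.
depth 0: {0}
depth 1: {1,2}  now seen {0,1,2}
depth 2: {8}  now seen {0,1,2,8}
depth 3: {5}  now seen {0,1,2,5,8}
depth 4: {4,6,7}  now seen {0,1,2,4,5,6,7,8}
Reachable = {0,1,2,4,5,6,7,8}
trace reaching 4: a·tau·b·a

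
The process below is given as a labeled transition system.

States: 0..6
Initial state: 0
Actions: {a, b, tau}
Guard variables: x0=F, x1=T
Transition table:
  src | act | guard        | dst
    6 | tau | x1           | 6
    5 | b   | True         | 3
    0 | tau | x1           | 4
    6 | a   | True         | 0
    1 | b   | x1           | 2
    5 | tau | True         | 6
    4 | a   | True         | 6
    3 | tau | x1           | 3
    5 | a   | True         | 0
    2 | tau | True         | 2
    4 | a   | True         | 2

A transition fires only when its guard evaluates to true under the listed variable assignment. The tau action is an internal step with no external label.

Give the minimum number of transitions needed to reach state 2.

Layered search for 2:
  Layer 0: {0}
  Layer 1: {4}
  Layer 2: {2,6}
depth(2)=2, e.g. tau·a

Answer: 2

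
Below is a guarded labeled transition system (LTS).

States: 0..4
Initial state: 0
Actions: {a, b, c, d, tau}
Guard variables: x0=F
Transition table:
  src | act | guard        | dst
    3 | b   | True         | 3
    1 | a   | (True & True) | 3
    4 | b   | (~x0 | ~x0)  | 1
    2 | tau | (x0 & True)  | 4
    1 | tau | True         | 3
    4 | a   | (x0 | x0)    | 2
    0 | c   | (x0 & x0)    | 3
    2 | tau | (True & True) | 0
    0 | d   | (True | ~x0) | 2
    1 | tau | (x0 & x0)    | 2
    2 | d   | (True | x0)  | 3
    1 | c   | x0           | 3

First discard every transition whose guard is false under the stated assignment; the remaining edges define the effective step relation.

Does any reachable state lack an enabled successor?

R = {0,2,3}
  0: d→2  [deg 1]
  2: d→3  tau→0  [deg 2]
  3: b→3  [deg 1]

Answer: DEADLOCK-FREE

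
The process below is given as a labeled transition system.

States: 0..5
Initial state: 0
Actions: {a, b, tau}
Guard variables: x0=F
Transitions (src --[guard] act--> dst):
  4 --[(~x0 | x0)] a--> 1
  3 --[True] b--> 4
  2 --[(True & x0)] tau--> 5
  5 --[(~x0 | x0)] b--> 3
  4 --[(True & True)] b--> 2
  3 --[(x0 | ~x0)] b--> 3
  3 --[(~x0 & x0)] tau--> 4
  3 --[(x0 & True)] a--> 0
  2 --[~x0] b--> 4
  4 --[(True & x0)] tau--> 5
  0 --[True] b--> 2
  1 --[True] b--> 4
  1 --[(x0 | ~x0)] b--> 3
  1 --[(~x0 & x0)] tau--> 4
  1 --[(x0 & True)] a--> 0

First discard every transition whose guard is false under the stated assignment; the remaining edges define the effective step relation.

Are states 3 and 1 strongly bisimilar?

Refine partition for ~:
  round 0: {{0,1,2,3,4,5}}
  round 1: {{0,1,2,3,5},{4}}
  round 2: {{0,5},{1,3},{2},{4}}
  round 3: {{0},{1,3},{2},{4},{5}}
Fixed point at round 4; 5 class(es).
[3]={1,3}  [1]={1,3}

Answer: BISIMILAR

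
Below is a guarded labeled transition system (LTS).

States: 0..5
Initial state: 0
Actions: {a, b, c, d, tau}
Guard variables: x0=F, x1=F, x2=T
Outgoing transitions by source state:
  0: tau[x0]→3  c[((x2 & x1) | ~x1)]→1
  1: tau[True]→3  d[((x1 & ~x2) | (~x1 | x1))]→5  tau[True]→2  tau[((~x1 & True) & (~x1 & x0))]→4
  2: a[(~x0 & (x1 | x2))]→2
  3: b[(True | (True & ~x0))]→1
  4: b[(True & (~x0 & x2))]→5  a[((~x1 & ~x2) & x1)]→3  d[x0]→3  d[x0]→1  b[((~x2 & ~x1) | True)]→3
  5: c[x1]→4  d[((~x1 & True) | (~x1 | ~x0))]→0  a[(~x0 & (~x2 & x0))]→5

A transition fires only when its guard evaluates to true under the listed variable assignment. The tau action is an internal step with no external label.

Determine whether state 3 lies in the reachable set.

After dropping false guards: 9 live edges.
L0 = {0}
L1 = {1}  now seen {0,1}
L2 = {2,3,5}  now seen {0,1,2,3,5}
R = {0,1,2,3,5}
trace reaching 3: c·tau

Answer: REACHABLE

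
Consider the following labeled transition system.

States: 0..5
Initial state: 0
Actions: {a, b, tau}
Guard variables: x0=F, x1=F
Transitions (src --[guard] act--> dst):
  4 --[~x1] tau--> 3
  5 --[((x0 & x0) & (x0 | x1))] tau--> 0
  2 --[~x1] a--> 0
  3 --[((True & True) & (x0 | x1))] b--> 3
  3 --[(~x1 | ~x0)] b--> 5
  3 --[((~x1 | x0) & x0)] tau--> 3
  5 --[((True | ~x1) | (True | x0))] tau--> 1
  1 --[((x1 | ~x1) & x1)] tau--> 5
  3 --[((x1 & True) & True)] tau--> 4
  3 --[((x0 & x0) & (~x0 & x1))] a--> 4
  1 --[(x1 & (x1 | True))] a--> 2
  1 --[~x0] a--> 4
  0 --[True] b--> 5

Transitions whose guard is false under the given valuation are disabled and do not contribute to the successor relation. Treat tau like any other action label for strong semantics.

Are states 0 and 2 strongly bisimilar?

Compute ~ classes (split until stable):
  π0 = {{0,1,2,3,4,5}}
  π1 = {{0,3},{1,2},{4,5}}
  π2 = {{0,3},{1},{2},{4},{5}}
stable after 3 split(s): 5 block(s)
class of 0: {0,3}; class of 2: {2}

Answer: NOT BISIMILAR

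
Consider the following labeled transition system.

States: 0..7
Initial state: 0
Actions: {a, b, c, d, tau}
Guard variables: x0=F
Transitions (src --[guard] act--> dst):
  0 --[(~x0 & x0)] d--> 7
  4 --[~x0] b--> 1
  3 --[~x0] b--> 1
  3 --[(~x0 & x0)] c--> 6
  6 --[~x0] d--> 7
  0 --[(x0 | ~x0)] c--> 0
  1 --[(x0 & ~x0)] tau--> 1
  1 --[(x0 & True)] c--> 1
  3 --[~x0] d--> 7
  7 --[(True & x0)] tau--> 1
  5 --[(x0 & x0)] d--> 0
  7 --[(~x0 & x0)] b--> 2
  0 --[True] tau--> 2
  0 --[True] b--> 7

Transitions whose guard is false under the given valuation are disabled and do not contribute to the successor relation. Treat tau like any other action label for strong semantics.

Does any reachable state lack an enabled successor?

Reachable = {0,2,7}
  0: b→7  c→0  tau→2  [3 exit(s)]
  2: ∅  [no exit]
  7: ∅  [no exit]
trace reaching 2: tau

Answer: DEADLOCK at state 2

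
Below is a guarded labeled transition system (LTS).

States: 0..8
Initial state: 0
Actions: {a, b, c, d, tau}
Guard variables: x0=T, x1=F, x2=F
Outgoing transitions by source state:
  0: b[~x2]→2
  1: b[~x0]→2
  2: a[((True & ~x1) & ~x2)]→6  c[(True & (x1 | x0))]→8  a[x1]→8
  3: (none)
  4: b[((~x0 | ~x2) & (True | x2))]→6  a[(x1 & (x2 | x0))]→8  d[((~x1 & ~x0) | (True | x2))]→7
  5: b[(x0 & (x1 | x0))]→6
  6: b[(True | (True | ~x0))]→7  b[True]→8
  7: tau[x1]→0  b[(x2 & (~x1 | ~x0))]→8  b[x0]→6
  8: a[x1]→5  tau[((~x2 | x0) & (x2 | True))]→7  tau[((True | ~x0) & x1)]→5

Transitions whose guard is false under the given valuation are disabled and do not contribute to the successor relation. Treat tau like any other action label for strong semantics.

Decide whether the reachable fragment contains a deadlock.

R = {0,2,6,7,8}
  0: b→2  [1 exit(s)]
  2: a→6  c→8  [2 exit(s)]
  6: b→7  b→8  [2 exit(s)]
  7: b→6  [1 exit(s)]
  8: tau→7  [1 exit(s)]

Answer: DEADLOCK-FREE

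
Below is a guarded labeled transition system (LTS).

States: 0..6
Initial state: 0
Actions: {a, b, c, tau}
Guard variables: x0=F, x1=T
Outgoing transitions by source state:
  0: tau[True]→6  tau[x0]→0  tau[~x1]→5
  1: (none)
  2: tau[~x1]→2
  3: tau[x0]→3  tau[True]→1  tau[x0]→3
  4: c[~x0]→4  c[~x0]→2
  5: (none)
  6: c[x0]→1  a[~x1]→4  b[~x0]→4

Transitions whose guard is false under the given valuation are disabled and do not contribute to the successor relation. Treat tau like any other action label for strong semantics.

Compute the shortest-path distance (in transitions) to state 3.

Answer: UNREACHABLE

Working:
Layered search for 3:
  L0 = {0}
  L1 = {6}
  L2 = {4}
  L3 = {2}
3 never appears.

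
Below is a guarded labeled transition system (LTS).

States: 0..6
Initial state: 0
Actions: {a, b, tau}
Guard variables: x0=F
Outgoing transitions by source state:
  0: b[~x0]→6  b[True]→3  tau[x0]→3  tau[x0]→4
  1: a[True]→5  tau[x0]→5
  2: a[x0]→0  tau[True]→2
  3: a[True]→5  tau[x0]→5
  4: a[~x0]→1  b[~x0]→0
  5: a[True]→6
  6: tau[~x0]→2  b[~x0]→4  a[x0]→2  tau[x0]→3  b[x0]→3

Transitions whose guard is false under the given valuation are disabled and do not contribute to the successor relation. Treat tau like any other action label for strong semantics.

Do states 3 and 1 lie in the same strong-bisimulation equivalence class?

Answer: BISIMILAR

Trace:
Bisimulation quotient by refinement:
  π0 = {{0,1,2,3,4,5,6}}
  π1 = {{0},{1,3,5},{2},{4},{6}}
  π2 = {{0},{1,3},{2},{4},{5},{6}}
Fixed point at round 3; 6 class(es).
class of 3: {1,3}; class of 1: {1,3}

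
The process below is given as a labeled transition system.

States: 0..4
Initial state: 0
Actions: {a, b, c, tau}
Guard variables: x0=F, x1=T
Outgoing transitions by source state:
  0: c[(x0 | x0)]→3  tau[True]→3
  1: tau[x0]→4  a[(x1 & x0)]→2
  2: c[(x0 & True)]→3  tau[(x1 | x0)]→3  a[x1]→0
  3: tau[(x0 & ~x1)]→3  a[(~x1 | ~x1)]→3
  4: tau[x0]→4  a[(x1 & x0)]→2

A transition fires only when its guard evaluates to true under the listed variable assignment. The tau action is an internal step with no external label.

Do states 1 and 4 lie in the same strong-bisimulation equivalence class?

Answer: BISIMILAR

Analysis:
Compute ~ classes (split until stable):
  P[0] = {{0,1,2,3,4}}
  P[1] = {{0},{1,3,4},{2}}
Fixed point at round 2; 3 class(es).
class of 1: {1,3,4}; class of 4: {1,3,4}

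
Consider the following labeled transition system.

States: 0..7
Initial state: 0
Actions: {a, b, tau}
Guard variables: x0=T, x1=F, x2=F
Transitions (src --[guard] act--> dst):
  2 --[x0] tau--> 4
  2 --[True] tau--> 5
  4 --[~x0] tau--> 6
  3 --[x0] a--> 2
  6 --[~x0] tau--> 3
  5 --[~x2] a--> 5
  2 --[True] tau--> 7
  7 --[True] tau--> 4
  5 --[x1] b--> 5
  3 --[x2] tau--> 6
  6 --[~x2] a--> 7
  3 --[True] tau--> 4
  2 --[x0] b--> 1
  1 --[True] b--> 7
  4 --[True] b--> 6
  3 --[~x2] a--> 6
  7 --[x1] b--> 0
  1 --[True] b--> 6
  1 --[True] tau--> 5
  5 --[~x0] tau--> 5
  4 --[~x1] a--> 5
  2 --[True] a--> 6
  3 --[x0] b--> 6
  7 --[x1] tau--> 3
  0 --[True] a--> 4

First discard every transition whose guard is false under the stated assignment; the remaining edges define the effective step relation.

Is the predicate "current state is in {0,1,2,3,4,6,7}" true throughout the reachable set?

Inv-set: {0,1,2,3,4,6,7}
Reach set: {0,4,5,6,7}
  0: ✓
  4: ✓
  5: outside
  6: ✓
  7: ✓
witness against invariant: a·a → 5

Answer: INVARIANT VIOLATED at state 5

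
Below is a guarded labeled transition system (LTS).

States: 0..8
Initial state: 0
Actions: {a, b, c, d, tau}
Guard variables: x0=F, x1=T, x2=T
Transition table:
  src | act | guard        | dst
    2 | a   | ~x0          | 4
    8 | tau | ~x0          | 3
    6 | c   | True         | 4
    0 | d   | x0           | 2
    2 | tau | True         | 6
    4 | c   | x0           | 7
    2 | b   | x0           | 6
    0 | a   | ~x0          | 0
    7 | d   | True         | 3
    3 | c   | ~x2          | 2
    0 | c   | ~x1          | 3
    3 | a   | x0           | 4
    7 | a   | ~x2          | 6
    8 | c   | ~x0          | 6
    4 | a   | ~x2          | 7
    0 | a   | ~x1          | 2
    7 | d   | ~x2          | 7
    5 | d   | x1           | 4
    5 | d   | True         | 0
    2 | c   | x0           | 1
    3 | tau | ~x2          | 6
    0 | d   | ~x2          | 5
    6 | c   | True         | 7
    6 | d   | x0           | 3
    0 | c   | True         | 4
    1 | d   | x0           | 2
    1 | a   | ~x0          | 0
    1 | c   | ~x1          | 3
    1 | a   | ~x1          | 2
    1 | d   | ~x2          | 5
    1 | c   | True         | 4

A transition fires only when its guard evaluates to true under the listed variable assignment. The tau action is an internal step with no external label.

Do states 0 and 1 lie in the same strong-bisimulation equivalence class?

Answer: BISIMILAR

Analysis:
Refine partition for ~:
  π0 = {{0,1,2,3,4,5,6,7,8}}
  π1 = {{0,1},{2},{3,4},{5,7},{6},{8}}
  π2 = {{0,1},{2},{3,4},{5},{6},{7},{8}}
stable after 3 split(s): 7 block(s)
[0]={0,1}  [1]={0,1}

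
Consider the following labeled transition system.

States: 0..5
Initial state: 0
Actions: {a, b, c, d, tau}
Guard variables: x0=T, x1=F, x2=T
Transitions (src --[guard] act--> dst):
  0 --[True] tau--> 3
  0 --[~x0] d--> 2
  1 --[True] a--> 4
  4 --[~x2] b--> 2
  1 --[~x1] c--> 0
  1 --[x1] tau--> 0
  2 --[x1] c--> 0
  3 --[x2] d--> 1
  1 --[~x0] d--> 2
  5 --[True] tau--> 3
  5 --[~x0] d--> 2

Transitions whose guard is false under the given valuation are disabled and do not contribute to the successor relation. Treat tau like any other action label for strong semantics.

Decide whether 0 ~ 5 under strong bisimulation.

Answer: BISIMILAR

Trace:
Compute ~ classes (split until stable):
  π0 = {{0,1,2,3,4,5}}
  π1 = {{0,5},{1},{2,4},{3}}
stable after 2 split(s): 4 block(s)
[0]={0,5}  [5]={0,5}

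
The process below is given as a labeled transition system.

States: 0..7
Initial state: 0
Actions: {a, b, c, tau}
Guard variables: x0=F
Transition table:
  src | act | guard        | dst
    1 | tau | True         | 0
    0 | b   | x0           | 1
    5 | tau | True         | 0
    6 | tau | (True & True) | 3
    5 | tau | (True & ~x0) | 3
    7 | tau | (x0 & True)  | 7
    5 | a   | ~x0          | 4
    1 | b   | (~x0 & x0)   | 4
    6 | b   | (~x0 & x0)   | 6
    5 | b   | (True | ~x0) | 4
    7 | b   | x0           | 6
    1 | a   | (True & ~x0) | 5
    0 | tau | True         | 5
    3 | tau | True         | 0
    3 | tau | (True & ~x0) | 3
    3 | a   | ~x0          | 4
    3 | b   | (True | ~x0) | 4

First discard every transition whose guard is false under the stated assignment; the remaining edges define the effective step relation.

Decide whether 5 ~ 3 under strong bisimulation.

Refine partition for ~:
  round 0: {{0,1,2,3,4,5,6,7}}
  round 1: {{0,6},{1},{2,4,7},{3,5}}
4 equivalence class(es) (converged in 2)
[5]={3,5}  [3]={3,5}

Answer: BISIMILAR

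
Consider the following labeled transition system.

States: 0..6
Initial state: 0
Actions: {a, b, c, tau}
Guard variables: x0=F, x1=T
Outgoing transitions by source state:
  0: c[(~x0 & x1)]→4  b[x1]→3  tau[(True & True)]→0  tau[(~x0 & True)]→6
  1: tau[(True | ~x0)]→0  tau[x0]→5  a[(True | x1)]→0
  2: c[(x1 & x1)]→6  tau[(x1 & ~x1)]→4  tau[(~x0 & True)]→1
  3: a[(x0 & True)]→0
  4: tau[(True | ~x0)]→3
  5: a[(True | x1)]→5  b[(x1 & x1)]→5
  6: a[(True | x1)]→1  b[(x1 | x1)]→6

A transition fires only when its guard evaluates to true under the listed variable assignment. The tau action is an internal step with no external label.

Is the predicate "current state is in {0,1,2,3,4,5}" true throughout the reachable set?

Allowed set {0,1,2,3,4,5}
Reachable = {0,1,3,4,6}
  0: ✓
  1: ✓
  3: ✓
  4: ✓
  6: outside
reach 6 via tau — violates

Answer: INVARIANT VIOLATED at state 6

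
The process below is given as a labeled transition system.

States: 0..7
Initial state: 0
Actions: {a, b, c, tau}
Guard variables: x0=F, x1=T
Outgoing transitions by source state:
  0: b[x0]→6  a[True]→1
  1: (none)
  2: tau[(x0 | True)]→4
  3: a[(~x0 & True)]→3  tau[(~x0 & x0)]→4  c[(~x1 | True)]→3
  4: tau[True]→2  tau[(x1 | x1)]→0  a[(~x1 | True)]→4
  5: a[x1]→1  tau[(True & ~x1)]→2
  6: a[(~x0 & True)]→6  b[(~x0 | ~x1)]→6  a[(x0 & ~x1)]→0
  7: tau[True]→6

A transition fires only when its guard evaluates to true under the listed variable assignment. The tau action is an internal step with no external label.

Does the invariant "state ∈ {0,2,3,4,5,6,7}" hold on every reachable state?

Inv-set: {0,2,3,4,5,6,7}
R = {0,1}
  0: ✓
  1: outside
reach 1 via a — violates

Answer: INVARIANT VIOLATED at state 1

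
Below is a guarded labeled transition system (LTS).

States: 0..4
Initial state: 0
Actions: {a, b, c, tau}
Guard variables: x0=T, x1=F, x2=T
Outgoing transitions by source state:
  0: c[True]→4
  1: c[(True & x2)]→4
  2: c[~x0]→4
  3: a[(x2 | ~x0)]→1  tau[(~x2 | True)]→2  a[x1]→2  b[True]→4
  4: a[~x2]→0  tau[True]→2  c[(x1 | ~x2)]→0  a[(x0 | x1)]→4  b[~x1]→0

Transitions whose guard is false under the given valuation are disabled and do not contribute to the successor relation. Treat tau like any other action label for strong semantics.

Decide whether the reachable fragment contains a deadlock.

R = {0,2,4}
  0: c→4  [1 exit(s)]
  2: ∅  [no exit]
  4: a→4  b→0  tau→2  [3 exit(s)]
witness 2: c·tau

Answer: DEADLOCK at state 2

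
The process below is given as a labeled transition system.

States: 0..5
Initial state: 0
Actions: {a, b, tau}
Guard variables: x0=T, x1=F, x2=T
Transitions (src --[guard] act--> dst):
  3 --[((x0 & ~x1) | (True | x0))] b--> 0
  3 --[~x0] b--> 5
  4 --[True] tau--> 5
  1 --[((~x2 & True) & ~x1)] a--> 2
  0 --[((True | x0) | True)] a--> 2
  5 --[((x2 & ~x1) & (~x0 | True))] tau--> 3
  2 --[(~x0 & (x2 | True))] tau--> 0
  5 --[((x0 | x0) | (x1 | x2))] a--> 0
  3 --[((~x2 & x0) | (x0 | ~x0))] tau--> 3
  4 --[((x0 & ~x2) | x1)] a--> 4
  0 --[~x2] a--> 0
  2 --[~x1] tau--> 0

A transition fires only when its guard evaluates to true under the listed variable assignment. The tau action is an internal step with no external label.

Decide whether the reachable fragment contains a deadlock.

R = {0,2}
  0: a→2  [deg 1]
  2: tau→0  [deg 1]

Answer: DEADLOCK-FREE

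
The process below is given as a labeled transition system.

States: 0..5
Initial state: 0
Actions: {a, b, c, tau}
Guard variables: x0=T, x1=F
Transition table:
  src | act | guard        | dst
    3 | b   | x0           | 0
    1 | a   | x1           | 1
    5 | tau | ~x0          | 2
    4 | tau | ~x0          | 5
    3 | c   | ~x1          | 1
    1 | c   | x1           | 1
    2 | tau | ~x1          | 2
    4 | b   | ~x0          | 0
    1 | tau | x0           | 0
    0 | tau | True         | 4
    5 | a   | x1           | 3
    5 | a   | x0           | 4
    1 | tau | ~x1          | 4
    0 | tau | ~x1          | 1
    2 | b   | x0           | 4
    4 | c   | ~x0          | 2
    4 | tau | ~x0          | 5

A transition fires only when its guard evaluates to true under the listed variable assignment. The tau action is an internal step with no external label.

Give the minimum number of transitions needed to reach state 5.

Answer: UNREACHABLE

Analysis:
Layered search for 5:
  L0 = {0}
  L1 = {1,4}
5 never appears.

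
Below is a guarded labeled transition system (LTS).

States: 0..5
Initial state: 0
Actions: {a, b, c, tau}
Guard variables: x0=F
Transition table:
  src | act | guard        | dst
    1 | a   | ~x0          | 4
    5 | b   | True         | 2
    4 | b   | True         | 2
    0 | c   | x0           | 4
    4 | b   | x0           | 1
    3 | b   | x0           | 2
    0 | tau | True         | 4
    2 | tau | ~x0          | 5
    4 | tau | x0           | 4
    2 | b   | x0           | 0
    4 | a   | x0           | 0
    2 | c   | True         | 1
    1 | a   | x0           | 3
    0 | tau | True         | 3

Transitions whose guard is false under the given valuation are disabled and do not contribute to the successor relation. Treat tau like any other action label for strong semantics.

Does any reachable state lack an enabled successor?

Answer: DEADLOCK at state 3

Working:
Reach set: {0,1,2,3,4,5}
  0: tau→3  tau→4  [deg 2]
  1: a→4  [deg 1]
  2: c→1  tau→5  [deg 2]
  3: ∅  [STUCK]
  4: b→2  [deg 1]
  5: b→2  [deg 1]
Path to 3: tau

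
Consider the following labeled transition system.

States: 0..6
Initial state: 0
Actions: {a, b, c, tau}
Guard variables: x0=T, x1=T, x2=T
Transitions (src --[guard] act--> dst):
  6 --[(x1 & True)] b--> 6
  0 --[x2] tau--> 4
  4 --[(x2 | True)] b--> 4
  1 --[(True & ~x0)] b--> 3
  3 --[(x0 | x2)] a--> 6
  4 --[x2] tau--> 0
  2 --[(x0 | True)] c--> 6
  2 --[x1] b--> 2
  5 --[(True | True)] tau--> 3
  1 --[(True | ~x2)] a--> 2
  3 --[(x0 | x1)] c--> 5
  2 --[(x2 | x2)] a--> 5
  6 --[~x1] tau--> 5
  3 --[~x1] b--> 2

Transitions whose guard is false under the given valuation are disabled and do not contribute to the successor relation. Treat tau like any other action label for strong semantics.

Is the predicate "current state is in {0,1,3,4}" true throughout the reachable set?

Inv-set: {0,1,3,4}
R = {0,4}
  0: safe
  4: safe

Answer: INVARIANT HOLDS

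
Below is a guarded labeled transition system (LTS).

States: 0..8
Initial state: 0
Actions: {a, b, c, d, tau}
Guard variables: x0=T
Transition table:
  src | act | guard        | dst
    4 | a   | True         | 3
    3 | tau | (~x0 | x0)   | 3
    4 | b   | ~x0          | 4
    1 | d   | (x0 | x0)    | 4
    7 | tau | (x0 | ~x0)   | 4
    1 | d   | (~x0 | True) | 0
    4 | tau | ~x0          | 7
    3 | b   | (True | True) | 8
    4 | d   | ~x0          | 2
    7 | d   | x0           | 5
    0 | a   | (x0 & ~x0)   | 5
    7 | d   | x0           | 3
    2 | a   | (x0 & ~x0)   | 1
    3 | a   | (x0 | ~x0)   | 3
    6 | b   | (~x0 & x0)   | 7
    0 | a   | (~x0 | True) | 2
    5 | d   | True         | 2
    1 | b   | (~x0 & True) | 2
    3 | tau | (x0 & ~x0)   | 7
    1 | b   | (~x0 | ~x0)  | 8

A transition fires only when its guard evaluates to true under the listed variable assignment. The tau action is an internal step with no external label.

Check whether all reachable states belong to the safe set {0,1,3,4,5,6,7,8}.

Safe = {0,1,3,4,5,6,7,8}
Reach set: {0,2}
  0: safe
  2: VIOLATES
counterexample path to 2: a

Answer: INVARIANT VIOLATED at state 2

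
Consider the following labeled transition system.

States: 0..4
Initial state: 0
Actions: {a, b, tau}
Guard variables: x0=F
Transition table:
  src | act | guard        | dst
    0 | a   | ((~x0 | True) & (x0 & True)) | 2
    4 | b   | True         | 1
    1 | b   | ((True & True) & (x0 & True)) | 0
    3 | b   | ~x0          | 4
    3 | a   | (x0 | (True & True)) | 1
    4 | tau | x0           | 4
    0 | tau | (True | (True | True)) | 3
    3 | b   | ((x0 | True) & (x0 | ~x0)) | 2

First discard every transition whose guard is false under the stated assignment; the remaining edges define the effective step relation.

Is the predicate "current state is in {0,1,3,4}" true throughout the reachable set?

Answer: INVARIANT VIOLATED at state 2

Working:
Allowed set {0,1,3,4}
Reach set: {0,1,2,3,4}
  0: ok
  1: ok
  2: outside
  3: ok
  4: ok
reach 2 via tau·b — violates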